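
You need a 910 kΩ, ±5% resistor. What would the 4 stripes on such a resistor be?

910000 Ω = 91 × 10^4.
9 → white
1 → brown
Multiplier 10^4 → yellow.
±5% tolerance → gold.

white, brown, yellow, gold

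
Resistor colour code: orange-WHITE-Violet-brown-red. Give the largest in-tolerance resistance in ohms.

Orange → 3 (first significant figure)
White → 9 (second significant figure)
Violet → 7 (third significant figure)
Brown → ×10 multiplier
Red → ±2% tolerance
397 × 10 = 3970 Ω
Largest = 3970 × (1 + 2/100) = 4049.4 Ω.

4049.4 Ω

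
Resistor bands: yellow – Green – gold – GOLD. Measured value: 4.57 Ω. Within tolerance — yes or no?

Yellow → 4 (first significant figure)
Green → 5 (second significant figure)
Gold → ×0.1 multiplier
Gold → ±5% tolerance
45 × 0.1 = 4.5 Ω
Allowed range: 4.275 Ω to 4.725 Ω.
4.57 Ω lies inside that range.

yes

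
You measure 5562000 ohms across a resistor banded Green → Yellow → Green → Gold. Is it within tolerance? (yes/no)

yes

Green → 5 (first significant figure)
Yellow → 4 (second significant figure)
Green → ×10^5 multiplier
Gold → ±5% tolerance
54 × 100000 = 5400000 Ω
Allowed range: 5130000 Ω to 5670000 Ω.
5562000 ohms lies inside that range.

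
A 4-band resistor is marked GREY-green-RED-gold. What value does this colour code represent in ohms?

Grey → 8 (first significant figure)
Green → 5 (second significant figure)
Red → ×10^2 multiplier
85 × 100 = 8500 Ω

8500 Ω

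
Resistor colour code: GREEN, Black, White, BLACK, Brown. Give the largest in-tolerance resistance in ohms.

Green → 5 (first significant figure)
Black → 0 (second significant figure)
White → 9 (third significant figure)
Black → ×1 multiplier
Brown → ±1% tolerance
509 × 1 = 509 Ω
Largest = 509 × (1 + 1/100) = 514.09 Ω.

514.09 Ω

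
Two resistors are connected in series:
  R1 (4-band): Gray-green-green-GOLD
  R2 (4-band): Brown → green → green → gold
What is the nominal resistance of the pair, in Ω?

R1: grey, green → 85; green ×10^5 → 8500000 Ω.
R2: brown, green → 15; green ×10^5 → 1500000 Ω.
Series: 8500000 + 1500000 = 10000000 Ω.

10000000 Ω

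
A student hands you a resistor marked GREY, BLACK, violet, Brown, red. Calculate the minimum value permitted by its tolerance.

7908.6 Ω

Grey → 8 (first significant figure)
Black → 0 (second significant figure)
Violet → 7 (third significant figure)
Brown → ×10 multiplier
Red → ±2% tolerance
807 × 10 = 8070 Ω
Minimum = 8070 × (1 − 2/100) = 7908.6 Ω.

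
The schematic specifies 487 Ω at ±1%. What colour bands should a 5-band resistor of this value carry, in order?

yellow, grey, violet, black, brown

487 Ω = 487 × 10^0.
4 → yellow
8 → grey
7 → violet
Multiplier 10^0 → black.
±1% tolerance → brown.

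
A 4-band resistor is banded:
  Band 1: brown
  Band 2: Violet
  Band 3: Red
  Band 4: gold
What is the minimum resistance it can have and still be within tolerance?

1615 Ω

Brown → 1 (first significant figure)
Violet → 7 (second significant figure)
Red → ×10^2 multiplier
Gold → ±5% tolerance
17 × 100 = 1700 Ω
Minimum = 1700 × (1 − 5/100) = 1615 Ω.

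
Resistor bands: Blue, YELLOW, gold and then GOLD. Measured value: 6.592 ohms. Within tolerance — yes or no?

Blue → 6 (first significant figure)
Yellow → 4 (second significant figure)
Gold → ×0.1 multiplier
Gold → ±5% tolerance
64 × 0.1 = 6.4 Ω
Allowed range: 6.08 Ω to 6.72 Ω.
6.592 ohms lies inside that range.

yes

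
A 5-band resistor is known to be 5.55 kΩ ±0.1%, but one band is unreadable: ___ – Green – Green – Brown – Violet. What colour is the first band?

green

5550 Ω = 555 × 10^1.
The first band gives digit 5 of the significand, and 5 is green.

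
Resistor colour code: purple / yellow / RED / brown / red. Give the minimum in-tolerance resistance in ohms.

7271.6 Ω

Violet → 7 (first significant figure)
Yellow → 4 (second significant figure)
Red → 2 (third significant figure)
Brown → ×10 multiplier
Red → ±2% tolerance
742 × 10 = 7420 Ω
Minimum = 7420 × (1 − 2/100) = 7271.6 Ω.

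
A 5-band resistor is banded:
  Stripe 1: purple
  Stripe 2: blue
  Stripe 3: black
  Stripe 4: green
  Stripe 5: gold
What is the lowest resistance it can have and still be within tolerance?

Violet → 7 (first significant figure)
Blue → 6 (second significant figure)
Black → 0 (third significant figure)
Green → ×10^5 multiplier
Gold → ±5% tolerance
760 × 100000 = 76000000 Ω
Lowest = 76000000 × (1 − 5/100) = 72200000 Ω.

72200000 Ω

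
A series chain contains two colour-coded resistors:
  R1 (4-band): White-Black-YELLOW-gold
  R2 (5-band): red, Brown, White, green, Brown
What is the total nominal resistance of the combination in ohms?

R1: white, black → 90; yellow ×10^4 → 900000 Ω.
R2: red, brown, white → 219; green ×10^5 → 21900000 Ω.
Series: 900000 + 21900000 = 22800000 Ω.

22800000 Ω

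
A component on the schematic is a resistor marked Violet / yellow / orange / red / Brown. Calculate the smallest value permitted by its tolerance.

Violet → 7 (first significant figure)
Yellow → 4 (second significant figure)
Orange → 3 (third significant figure)
Red → ×10^2 multiplier
Brown → ±1% tolerance
743 × 100 = 74300 Ω
Smallest = 74300 × (1 − 1/100) = 73557 Ω.

73557 Ω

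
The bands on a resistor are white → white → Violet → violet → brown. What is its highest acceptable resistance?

10069700000 Ω

White → 9 (first significant figure)
White → 9 (second significant figure)
Violet → 7 (third significant figure)
Violet → ×10^7 multiplier
Brown → ±1% tolerance
997 × 10000000 = 9970000000 Ω
Highest = 9970000000 × (1 + 1/100) = 10069700000 Ω.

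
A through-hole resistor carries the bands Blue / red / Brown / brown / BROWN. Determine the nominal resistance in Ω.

Blue → 6 (first significant figure)
Red → 2 (second significant figure)
Brown → 1 (third significant figure)
Brown → ×10 multiplier
621 × 10 = 6210 Ω

6210 Ω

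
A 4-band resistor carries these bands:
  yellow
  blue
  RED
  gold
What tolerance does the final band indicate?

±5%

The last band, gold, is the tolerance band.
Gold corresponds to ±5%.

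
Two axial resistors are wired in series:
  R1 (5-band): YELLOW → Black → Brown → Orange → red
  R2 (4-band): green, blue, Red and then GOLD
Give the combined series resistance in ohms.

R1: yellow, black, brown → 401; orange ×10^3 → 401000 Ω.
R2: green, blue → 56; red ×10^2 → 5600 Ω.
Series: 401000 + 5600 = 406600 Ω.

406600 Ω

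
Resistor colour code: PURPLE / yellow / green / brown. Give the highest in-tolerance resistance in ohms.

7474000 Ω

Violet → 7 (first significant figure)
Yellow → 4 (second significant figure)
Green → ×10^5 multiplier
Brown → ±1% tolerance
74 × 100000 = 7400000 Ω
Highest = 7400000 × (1 + 1/100) = 7474000 Ω.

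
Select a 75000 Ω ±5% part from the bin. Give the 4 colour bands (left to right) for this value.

75000 Ω = 75 × 10^3.
7 → violet
5 → green
Multiplier 10^3 → orange.
±5% tolerance → gold.

violet, green, orange, gold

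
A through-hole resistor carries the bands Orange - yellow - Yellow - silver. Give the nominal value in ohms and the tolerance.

340000 Ω ±10%

Orange → 3 (first significant figure)
Yellow → 4 (second significant figure)
Yellow → ×10^4 multiplier
Silver → ±10% tolerance
34 × 10000 = 340000 Ω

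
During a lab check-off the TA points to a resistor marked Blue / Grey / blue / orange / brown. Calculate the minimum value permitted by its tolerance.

679140 Ω

Blue → 6 (first significant figure)
Grey → 8 (second significant figure)
Blue → 6 (third significant figure)
Orange → ×10^3 multiplier
Brown → ±1% tolerance
686 × 1000 = 686000 Ω
Minimum = 686000 × (1 − 1/100) = 679140 Ω.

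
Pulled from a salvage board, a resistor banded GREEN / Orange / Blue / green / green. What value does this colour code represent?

53600000 Ω

Green → 5 (first significant figure)
Orange → 3 (second significant figure)
Blue → 6 (third significant figure)
Green → ×10^5 multiplier
536 × 100000 = 53600000 Ω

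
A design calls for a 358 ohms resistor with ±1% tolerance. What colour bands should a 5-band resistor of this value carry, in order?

orange, green, grey, black, brown

358 Ω = 358 × 10^0.
3 → orange
5 → green
8 → grey
Multiplier 10^0 → black.
±1% tolerance → brown.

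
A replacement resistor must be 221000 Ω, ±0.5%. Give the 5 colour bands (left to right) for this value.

221000 Ω = 221 × 10^3.
2 → red
2 → red
1 → brown
Multiplier 10^3 → orange.
±0.5% tolerance → green.

red, red, brown, orange, green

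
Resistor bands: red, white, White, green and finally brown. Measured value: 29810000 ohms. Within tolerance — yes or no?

yes

Red → 2 (first significant figure)
White → 9 (second significant figure)
White → 9 (third significant figure)
Green → ×10^5 multiplier
Brown → ±1% tolerance
299 × 100000 = 29900000 Ω
Allowed range: 29601000 Ω to 30199000 Ω.
29810000 ohms lies inside that range.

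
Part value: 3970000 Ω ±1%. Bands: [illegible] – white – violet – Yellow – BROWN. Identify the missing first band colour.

3970000 Ω = 397 × 10^4.
The first band gives digit 3 of the significand, and 3 is orange.

orange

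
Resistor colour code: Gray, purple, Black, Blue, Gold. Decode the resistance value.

870000000 Ω

Grey → 8 (first significant figure)
Violet → 7 (second significant figure)
Black → 0 (third significant figure)
Blue → ×10^6 multiplier
870 × 1000000 = 870000000 Ω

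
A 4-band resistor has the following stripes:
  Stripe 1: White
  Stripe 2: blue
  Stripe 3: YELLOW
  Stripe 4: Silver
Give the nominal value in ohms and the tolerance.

White → 9 (first significant figure)
Blue → 6 (second significant figure)
Yellow → ×10^4 multiplier
Silver → ±10% tolerance
96 × 10000 = 960000 Ω

960000 Ω ±10%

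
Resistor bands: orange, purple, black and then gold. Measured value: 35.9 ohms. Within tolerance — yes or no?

yes

Orange → 3 (first significant figure)
Violet → 7 (second significant figure)
Black → ×1 multiplier
Gold → ±5% tolerance
37 × 1 = 37 Ω
Allowed range: 35.15 Ω to 38.85 Ω.
35.9 ohms lies inside that range.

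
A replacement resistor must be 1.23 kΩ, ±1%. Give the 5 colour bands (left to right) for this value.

1230 Ω = 123 × 10^1.
1 → brown
2 → red
3 → orange
Multiplier 10^1 → brown.
±1% tolerance → brown.

brown, red, orange, brown, brown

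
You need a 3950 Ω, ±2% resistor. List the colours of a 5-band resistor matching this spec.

orange, white, green, brown, red

3950 Ω = 395 × 10^1.
3 → orange
9 → white
5 → green
Multiplier 10^1 → brown.
±2% tolerance → red.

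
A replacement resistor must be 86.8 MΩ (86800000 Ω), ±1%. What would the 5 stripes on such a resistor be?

86800000 Ω = 868 × 10^5.
8 → grey
6 → blue
8 → grey
Multiplier 10^5 → green.
±1% tolerance → brown.

grey, blue, grey, green, brown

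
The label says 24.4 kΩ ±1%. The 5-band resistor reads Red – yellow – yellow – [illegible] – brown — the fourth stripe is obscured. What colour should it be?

red

24400 Ω = 244 × 10^2.
The fourth band is the multiplier, 10^2, which is red.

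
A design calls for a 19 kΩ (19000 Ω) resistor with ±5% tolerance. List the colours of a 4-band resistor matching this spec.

19000 Ω = 19 × 10^3.
1 → brown
9 → white
Multiplier 10^3 → orange.
±5% tolerance → gold.

brown, white, orange, gold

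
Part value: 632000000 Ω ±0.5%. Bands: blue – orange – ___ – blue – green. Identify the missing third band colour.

red

632000000 Ω = 632 × 10^6.
The third band gives digit 2 of the significand, and 2 is red.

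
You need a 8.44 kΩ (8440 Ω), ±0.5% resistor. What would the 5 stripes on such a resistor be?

grey, yellow, yellow, brown, green

8440 Ω = 844 × 10^1.
8 → grey
4 → yellow
4 → yellow
Multiplier 10^1 → brown.
±0.5% tolerance → green.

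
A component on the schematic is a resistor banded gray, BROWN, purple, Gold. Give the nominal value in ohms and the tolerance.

810000000 Ω ±5%

Grey → 8 (first significant figure)
Brown → 1 (second significant figure)
Violet → ×10^7 multiplier
Gold → ±5% tolerance
81 × 10000000 = 810000000 Ω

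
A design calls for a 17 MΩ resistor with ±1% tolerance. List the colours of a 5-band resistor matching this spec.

17000000 Ω = 170 × 10^5.
1 → brown
7 → violet
0 → black
Multiplier 10^5 → green.
±1% tolerance → brown.

brown, violet, black, green, brown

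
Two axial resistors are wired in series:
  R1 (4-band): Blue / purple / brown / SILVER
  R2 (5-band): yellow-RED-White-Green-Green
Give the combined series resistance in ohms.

42900670 Ω

R1: blue, violet → 67; brown ×10 → 670 Ω.
R2: yellow, red, white → 429; green ×10^5 → 42900000 Ω.
Series: 670 + 42900000 = 42900670 Ω.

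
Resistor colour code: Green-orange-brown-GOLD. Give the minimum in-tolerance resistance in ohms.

Green → 5 (first significant figure)
Orange → 3 (second significant figure)
Brown → ×10 multiplier
Gold → ±5% tolerance
53 × 10 = 530 Ω
Minimum = 530 × (1 − 5/100) = 503.5 Ω.

503.5 Ω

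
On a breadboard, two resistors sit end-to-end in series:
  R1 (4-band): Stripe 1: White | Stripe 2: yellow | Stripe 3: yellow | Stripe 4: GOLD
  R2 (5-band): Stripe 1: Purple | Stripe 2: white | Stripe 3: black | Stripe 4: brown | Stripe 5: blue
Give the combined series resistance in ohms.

947900 Ω

R1: white, yellow → 94; yellow ×10^4 → 940000 Ω.
R2: violet, white, black → 790; brown ×10 → 7900 Ω.
Series: 940000 + 7900 = 947900 Ω.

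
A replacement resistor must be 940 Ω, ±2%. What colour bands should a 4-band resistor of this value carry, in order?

940 Ω = 94 × 10^1.
9 → white
4 → yellow
Multiplier 10^1 → brown.
±2% tolerance → red.

white, yellow, brown, red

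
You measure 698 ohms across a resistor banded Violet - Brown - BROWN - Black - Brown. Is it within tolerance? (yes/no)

Violet → 7 (first significant figure)
Brown → 1 (second significant figure)
Brown → 1 (third significant figure)
Black → ×1 multiplier
Brown → ±1% tolerance
711 × 1 = 711 Ω
Allowed range: 703.89 Ω to 718.11 Ω.
698 ohms lies outside that range.

no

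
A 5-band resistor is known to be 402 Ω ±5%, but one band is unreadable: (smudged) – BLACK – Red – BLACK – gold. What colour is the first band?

yellow

402 Ω = 402 × 10^0.
The first band gives digit 4 of the significand, and 4 is yellow.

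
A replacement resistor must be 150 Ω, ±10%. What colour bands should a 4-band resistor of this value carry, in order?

brown, green, brown, silver

150 Ω = 15 × 10^1.
1 → brown
5 → green
Multiplier 10^1 → brown.
±10% tolerance → silver.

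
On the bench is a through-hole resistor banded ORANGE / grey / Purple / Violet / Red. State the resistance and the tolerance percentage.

Orange → 3 (first significant figure)
Grey → 8 (second significant figure)
Violet → 7 (third significant figure)
Violet → ×10^7 multiplier
Red → ±2% tolerance
387 × 10000000 = 3870000000 Ω

3870000000 Ω ±2%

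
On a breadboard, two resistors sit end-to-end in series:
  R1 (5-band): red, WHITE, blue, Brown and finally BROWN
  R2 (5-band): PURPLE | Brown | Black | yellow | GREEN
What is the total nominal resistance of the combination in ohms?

7102960 Ω

R1: red, white, blue → 296; brown ×10 → 2960 Ω.
R2: violet, brown, black → 710; yellow ×10^4 → 7100000 Ω.
Series: 2960 + 7100000 = 7102960 Ω.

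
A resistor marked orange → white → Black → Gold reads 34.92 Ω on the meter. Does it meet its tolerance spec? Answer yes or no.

no

Orange → 3 (first significant figure)
White → 9 (second significant figure)
Black → ×1 multiplier
Gold → ±5% tolerance
39 × 1 = 39 Ω
Allowed range: 37.05 Ω to 40.95 Ω.
34.92 Ω lies outside that range.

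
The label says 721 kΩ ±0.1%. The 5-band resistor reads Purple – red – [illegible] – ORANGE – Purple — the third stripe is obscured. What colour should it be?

brown

721000 Ω = 721 × 10^3.
The third band gives digit 1 of the significand, and 1 is brown.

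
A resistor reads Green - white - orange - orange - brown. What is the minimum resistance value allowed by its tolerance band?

Green → 5 (first significant figure)
White → 9 (second significant figure)
Orange → 3 (third significant figure)
Orange → ×10^3 multiplier
Brown → ±1% tolerance
593 × 1000 = 593000 Ω
Minimum = 593000 × (1 − 1/100) = 587070 Ω.

587070 Ω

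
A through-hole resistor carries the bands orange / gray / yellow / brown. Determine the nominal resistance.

Orange → 3 (first significant figure)
Grey → 8 (second significant figure)
Yellow → ×10^4 multiplier
38 × 10000 = 380000 Ω

380000 Ω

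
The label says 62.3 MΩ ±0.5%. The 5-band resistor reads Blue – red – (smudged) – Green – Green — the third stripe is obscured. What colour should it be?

orange

62300000 Ω = 623 × 10^5.
The third band gives digit 3 of the significand, and 3 is orange.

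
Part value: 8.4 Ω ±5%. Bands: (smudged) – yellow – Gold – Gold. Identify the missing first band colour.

8.4 Ω = 84 × 10^-1.
The first band gives digit 8 of the significand, and 8 is grey.

grey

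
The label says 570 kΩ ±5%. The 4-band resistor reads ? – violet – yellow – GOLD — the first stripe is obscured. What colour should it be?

570000 Ω = 57 × 10^4.
The first band gives digit 5 of the significand, and 5 is green.

green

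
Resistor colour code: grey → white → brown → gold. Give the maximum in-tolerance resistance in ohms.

Grey → 8 (first significant figure)
White → 9 (second significant figure)
Brown → ×10 multiplier
Gold → ±5% tolerance
89 × 10 = 890 Ω
Maximum = 890 × (1 + 5/100) = 934.5 Ω.

934.5 Ω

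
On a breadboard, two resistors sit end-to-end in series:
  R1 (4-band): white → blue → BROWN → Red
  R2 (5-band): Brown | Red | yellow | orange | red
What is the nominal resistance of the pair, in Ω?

R1: white, blue → 96; brown ×10 → 960 Ω.
R2: brown, red, yellow → 124; orange ×10^3 → 124000 Ω.
Series: 960 + 124000 = 124960 Ω.

124960 Ω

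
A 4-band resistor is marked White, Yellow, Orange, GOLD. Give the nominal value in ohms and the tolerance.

White → 9 (first significant figure)
Yellow → 4 (second significant figure)
Orange → ×10^3 multiplier
Gold → ±5% tolerance
94 × 1000 = 94000 Ω

94000 Ω ±5%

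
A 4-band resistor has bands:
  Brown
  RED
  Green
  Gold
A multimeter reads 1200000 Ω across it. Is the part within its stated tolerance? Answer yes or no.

Brown → 1 (first significant figure)
Red → 2 (second significant figure)
Green → ×10^5 multiplier
Gold → ±5% tolerance
12 × 100000 = 1200000 Ω
Allowed range: 1140000 Ω to 1260000 Ω.
1200000 Ω lies inside that range.

yes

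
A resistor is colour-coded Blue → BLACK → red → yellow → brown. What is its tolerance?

±1%

The last band, brown, is the tolerance band.
Brown corresponds to ±1%.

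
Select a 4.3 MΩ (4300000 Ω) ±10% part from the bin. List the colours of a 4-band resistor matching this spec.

4300000 Ω = 43 × 10^5.
4 → yellow
3 → orange
Multiplier 10^5 → green.
±10% tolerance → silver.

yellow, orange, green, silver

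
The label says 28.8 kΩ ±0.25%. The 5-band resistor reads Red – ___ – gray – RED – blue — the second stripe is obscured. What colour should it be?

28800 Ω = 288 × 10^2.
The second band gives digit 8 of the significand, and 8 is grey.

grey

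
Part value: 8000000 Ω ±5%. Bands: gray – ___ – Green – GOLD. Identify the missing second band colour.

black

8000000 Ω = 80 × 10^5.
The second band gives digit 0 of the significand, and 0 is black.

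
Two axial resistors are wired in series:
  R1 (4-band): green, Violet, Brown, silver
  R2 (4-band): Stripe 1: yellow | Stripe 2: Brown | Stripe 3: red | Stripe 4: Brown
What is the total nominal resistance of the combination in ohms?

R1: green, violet → 57; brown ×10 → 570 Ω.
R2: yellow, brown → 41; red ×10^2 → 4100 Ω.
Series: 570 + 4100 = 4670 Ω.

4670 Ω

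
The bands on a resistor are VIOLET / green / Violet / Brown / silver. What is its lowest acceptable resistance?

6813 Ω

Violet → 7 (first significant figure)
Green → 5 (second significant figure)
Violet → 7 (third significant figure)
Brown → ×10 multiplier
Silver → ±10% tolerance
757 × 10 = 7570 Ω
Lowest = 7570 × (1 − 10/100) = 6813 Ω.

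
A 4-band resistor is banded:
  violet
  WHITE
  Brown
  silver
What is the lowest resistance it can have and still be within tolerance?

Violet → 7 (first significant figure)
White → 9 (second significant figure)
Brown → ×10 multiplier
Silver → ±10% tolerance
79 × 10 = 790 Ω
Lowest = 790 × (1 − 10/100) = 711 Ω.

711 Ω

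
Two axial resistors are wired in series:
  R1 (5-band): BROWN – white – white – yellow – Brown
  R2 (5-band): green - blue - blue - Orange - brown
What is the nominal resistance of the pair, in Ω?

2556000 Ω

R1: brown, white, white → 199; yellow ×10^4 → 1990000 Ω.
R2: green, blue, blue → 566; orange ×10^3 → 566000 Ω.
Series: 1990000 + 566000 = 2556000 Ω.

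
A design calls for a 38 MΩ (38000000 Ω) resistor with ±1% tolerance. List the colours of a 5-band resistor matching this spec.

orange, grey, black, green, brown

38000000 Ω = 380 × 10^5.
3 → orange
8 → grey
0 → black
Multiplier 10^5 → green.
±1% tolerance → brown.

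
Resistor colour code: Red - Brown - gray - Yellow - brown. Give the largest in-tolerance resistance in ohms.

Red → 2 (first significant figure)
Brown → 1 (second significant figure)
Grey → 8 (third significant figure)
Yellow → ×10^4 multiplier
Brown → ±1% tolerance
218 × 10000 = 2180000 Ω
Largest = 2180000 × (1 + 1/100) = 2201800 Ω.

2201800 Ω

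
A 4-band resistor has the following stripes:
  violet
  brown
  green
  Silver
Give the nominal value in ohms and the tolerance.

Violet → 7 (first significant figure)
Brown → 1 (second significant figure)
Green → ×10^5 multiplier
Silver → ±10% tolerance
71 × 100000 = 7100000 Ω

7100000 Ω ±10%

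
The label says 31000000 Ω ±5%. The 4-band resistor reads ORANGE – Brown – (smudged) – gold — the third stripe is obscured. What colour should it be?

31000000 Ω = 31 × 10^6.
The third band is the multiplier, 10^6, which is blue.

blue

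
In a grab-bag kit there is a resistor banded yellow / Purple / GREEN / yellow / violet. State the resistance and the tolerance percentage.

4750000 Ω ±0.1%

Yellow → 4 (first significant figure)
Violet → 7 (second significant figure)
Green → 5 (third significant figure)
Yellow → ×10^4 multiplier
Violet → ±0.1% tolerance
475 × 10000 = 4750000 Ω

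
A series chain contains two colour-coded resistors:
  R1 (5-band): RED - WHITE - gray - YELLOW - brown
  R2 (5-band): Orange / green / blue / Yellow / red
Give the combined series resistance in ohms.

6540000 Ω

R1: red, white, grey → 298; yellow ×10^4 → 2980000 Ω.
R2: orange, green, blue → 356; yellow ×10^4 → 3560000 Ω.
Series: 2980000 + 3560000 = 6540000 Ω.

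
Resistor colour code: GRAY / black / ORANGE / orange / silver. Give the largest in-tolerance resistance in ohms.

883300 Ω

Grey → 8 (first significant figure)
Black → 0 (second significant figure)
Orange → 3 (third significant figure)
Orange → ×10^3 multiplier
Silver → ±10% tolerance
803 × 1000 = 803000 Ω
Largest = 803000 × (1 + 10/100) = 883300 Ω.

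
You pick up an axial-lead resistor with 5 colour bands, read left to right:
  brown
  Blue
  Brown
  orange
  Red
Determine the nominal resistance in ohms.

161000 Ω

Brown → 1 (first significant figure)
Blue → 6 (second significant figure)
Brown → 1 (third significant figure)
Orange → ×10^3 multiplier
161 × 1000 = 161000 Ω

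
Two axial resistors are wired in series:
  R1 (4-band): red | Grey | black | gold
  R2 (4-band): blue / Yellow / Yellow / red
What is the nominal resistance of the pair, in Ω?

R1: red, grey → 28; black ×1 → 28 Ω.
R2: blue, yellow → 64; yellow ×10^4 → 640000 Ω.
Series: 28 + 640000 = 640028 Ω.

640028 Ω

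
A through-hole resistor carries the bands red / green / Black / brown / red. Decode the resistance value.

Red → 2 (first significant figure)
Green → 5 (second significant figure)
Black → 0 (third significant figure)
Brown → ×10 multiplier
250 × 10 = 2500 Ω

2500 Ω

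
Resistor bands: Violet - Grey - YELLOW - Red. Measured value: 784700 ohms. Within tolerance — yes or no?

yes

Violet → 7 (first significant figure)
Grey → 8 (second significant figure)
Yellow → ×10^4 multiplier
Red → ±2% tolerance
78 × 10000 = 780000 Ω
Allowed range: 764400 Ω to 795600 Ω.
784700 ohms lies inside that range.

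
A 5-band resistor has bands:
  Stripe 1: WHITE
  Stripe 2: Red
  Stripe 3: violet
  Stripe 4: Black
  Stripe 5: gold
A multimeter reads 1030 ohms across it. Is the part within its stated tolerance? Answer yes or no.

White → 9 (first significant figure)
Red → 2 (second significant figure)
Violet → 7 (third significant figure)
Black → ×1 multiplier
Gold → ±5% tolerance
927 × 1 = 927 Ω
Allowed range: 880.65 Ω to 973.35 Ω.
1030 ohms lies outside that range.

no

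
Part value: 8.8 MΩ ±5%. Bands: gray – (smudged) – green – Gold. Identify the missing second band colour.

grey

8800000 Ω = 88 × 10^5.
The second band gives digit 8 of the significand, and 8 is grey.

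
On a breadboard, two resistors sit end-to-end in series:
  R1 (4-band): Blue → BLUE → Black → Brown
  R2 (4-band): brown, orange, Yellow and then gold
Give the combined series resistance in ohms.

R1: blue, blue → 66; black ×1 → 66 Ω.
R2: brown, orange → 13; yellow ×10^4 → 130000 Ω.
Series: 66 + 130000 = 130066 Ω.

130066 Ω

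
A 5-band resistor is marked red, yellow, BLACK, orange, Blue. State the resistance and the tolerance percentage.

240000 Ω ±0.25%

Red → 2 (first significant figure)
Yellow → 4 (second significant figure)
Black → 0 (third significant figure)
Orange → ×10^3 multiplier
Blue → ±0.25% tolerance
240 × 1000 = 240000 Ω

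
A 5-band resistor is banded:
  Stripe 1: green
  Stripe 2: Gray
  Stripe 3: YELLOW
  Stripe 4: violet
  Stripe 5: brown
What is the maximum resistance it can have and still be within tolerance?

5898400000 Ω

Green → 5 (first significant figure)
Grey → 8 (second significant figure)
Yellow → 4 (third significant figure)
Violet → ×10^7 multiplier
Brown → ±1% tolerance
584 × 10000000 = 5840000000 Ω
Maximum = 5840000000 × (1 + 1/100) = 5898400000 Ω.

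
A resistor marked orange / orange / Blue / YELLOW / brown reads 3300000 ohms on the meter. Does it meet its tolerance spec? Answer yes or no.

no

Orange → 3 (first significant figure)
Orange → 3 (second significant figure)
Blue → 6 (third significant figure)
Yellow → ×10^4 multiplier
Brown → ±1% tolerance
336 × 10000 = 3360000 Ω
Allowed range: 3326400 Ω to 3393600 Ω.
3300000 ohms lies outside that range.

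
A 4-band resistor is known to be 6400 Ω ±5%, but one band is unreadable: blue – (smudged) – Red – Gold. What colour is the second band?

6400 Ω = 64 × 10^2.
The second band gives digit 4 of the significand, and 4 is yellow.

yellow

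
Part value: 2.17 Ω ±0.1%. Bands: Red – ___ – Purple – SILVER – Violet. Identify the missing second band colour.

2.17 Ω = 217 × 10^-2.
The second band gives digit 1 of the significand, and 1 is brown.

brown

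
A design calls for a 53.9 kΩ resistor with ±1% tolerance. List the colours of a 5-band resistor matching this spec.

green, orange, white, red, brown

53900 Ω = 539 × 10^2.
5 → green
3 → orange
9 → white
Multiplier 10^2 → red.
±1% tolerance → brown.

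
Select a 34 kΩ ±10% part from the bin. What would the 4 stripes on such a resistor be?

orange, yellow, orange, silver

34000 Ω = 34 × 10^3.
3 → orange
4 → yellow
Multiplier 10^3 → orange.
±10% tolerance → silver.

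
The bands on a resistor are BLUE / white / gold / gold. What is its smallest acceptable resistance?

Blue → 6 (first significant figure)
White → 9 (second significant figure)
Gold → ×0.1 multiplier
Gold → ±5% tolerance
69 × 0.1 = 6.9 Ω
Smallest = 6.9 × (1 − 5/100) = 6.555 Ω.

6.555 Ω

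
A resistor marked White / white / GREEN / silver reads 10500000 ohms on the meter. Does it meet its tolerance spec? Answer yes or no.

yes

White → 9 (first significant figure)
White → 9 (second significant figure)
Green → ×10^5 multiplier
Silver → ±10% tolerance
99 × 100000 = 9900000 Ω
Allowed range: 8910000 Ω to 10890000 Ω.
10500000 ohms lies inside that range.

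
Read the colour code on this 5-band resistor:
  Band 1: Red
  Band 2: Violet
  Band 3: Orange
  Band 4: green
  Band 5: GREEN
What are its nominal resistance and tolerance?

27300000 Ω ±0.5%

Red → 2 (first significant figure)
Violet → 7 (second significant figure)
Orange → 3 (third significant figure)
Green → ×10^5 multiplier
Green → ±0.5% tolerance
273 × 100000 = 27300000 Ω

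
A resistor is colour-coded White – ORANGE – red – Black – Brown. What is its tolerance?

±1%

The last band, brown, is the tolerance band.
Brown corresponds to ±1%.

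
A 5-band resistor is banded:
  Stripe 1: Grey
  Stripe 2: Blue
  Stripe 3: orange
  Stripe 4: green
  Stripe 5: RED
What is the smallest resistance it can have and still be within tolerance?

Grey → 8 (first significant figure)
Blue → 6 (second significant figure)
Orange → 3 (third significant figure)
Green → ×10^5 multiplier
Red → ±2% tolerance
863 × 100000 = 86300000 Ω
Smallest = 86300000 × (1 − 2/100) = 84574000 Ω.

84574000 Ω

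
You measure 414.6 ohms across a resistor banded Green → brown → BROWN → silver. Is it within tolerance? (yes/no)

no

Green → 5 (first significant figure)
Brown → 1 (second significant figure)
Brown → ×10 multiplier
Silver → ±10% tolerance
51 × 10 = 510 Ω
Allowed range: 459 Ω to 561 Ω.
414.6 ohms lies outside that range.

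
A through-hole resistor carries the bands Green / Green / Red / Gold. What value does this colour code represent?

5500 Ω

Green → 5 (first significant figure)
Green → 5 (second significant figure)
Red → ×10^2 multiplier
55 × 100 = 5500 Ω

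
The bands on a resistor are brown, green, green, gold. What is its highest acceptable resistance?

1575000 Ω

Brown → 1 (first significant figure)
Green → 5 (second significant figure)
Green → ×10^5 multiplier
Gold → ±5% tolerance
15 × 100000 = 1500000 Ω
Highest = 1500000 × (1 + 5/100) = 1575000 Ω.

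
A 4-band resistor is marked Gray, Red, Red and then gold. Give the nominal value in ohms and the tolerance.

8200 Ω ±5%

Grey → 8 (first significant figure)
Red → 2 (second significant figure)
Red → ×10^2 multiplier
Gold → ±5% tolerance
82 × 100 = 8200 Ω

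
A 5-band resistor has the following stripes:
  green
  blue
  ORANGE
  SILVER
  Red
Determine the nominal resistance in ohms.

5.63 Ω

Green → 5 (first significant figure)
Blue → 6 (second significant figure)
Orange → 3 (third significant figure)
Silver → ×0.01 multiplier
563 × 0.01 = 5.63 Ω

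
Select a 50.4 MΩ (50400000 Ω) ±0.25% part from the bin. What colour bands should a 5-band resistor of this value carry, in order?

green, black, yellow, green, blue

50400000 Ω = 504 × 10^5.
5 → green
0 → black
4 → yellow
Multiplier 10^5 → green.
±0.25% tolerance → blue.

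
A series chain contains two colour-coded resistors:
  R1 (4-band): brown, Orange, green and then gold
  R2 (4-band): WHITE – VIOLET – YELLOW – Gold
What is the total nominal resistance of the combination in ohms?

2270000 Ω

R1: brown, orange → 13; green ×10^5 → 1300000 Ω.
R2: white, violet → 97; yellow ×10^4 → 970000 Ω.
Series: 1300000 + 970000 = 2270000 Ω.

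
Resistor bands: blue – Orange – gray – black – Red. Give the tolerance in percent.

The last band, red, is the tolerance band.
Red corresponds to ±2%.

±2%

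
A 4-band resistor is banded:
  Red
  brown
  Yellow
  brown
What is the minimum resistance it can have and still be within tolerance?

207900 Ω

Red → 2 (first significant figure)
Brown → 1 (second significant figure)
Yellow → ×10^4 multiplier
Brown → ±1% tolerance
21 × 10000 = 210000 Ω
Minimum = 210000 × (1 − 1/100) = 207900 Ω.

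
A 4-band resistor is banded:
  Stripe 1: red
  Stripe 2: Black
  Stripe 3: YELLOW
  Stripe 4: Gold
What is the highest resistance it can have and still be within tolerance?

210000 Ω

Red → 2 (first significant figure)
Black → 0 (second significant figure)
Yellow → ×10^4 multiplier
Gold → ±5% tolerance
20 × 10000 = 200000 Ω
Highest = 200000 × (1 + 5/100) = 210000 Ω.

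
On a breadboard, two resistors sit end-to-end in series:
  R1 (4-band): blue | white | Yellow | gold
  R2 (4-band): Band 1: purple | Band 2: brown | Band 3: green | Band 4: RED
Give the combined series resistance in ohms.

R1: blue, white → 69; yellow ×10^4 → 690000 Ω.
R2: violet, brown → 71; green ×10^5 → 7100000 Ω.
Series: 690000 + 7100000 = 7790000 Ω.

7790000 Ω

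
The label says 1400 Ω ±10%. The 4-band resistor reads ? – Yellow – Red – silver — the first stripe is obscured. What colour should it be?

brown

1400 Ω = 14 × 10^2.
The first band gives digit 1 of the significand, and 1 is brown.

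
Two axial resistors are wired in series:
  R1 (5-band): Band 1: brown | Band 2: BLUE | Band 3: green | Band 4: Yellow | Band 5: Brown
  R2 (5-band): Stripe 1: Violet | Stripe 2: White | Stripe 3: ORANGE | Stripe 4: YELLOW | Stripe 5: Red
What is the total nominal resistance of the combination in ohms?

R1: brown, blue, green → 165; yellow ×10^4 → 1650000 Ω.
R2: violet, white, orange → 793; yellow ×10^4 → 7930000 Ω.
Series: 1650000 + 7930000 = 9580000 Ω.

9580000 Ω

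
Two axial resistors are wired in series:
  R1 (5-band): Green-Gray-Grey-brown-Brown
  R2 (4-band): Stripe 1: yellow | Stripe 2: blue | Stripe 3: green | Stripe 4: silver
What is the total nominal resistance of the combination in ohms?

4605880 Ω

R1: green, grey, grey → 588; brown ×10 → 5880 Ω.
R2: yellow, blue → 46; green ×10^5 → 4600000 Ω.
Series: 5880 + 4600000 = 4605880 Ω.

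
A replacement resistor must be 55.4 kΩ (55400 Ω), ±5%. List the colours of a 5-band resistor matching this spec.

55400 Ω = 554 × 10^2.
5 → green
5 → green
4 → yellow
Multiplier 10^2 → red.
±5% tolerance → gold.

green, green, yellow, red, gold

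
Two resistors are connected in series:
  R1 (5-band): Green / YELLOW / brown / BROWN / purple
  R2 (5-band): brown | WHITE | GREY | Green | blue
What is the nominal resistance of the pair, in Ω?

19805410 Ω

R1: green, yellow, brown → 541; brown ×10 → 5410 Ω.
R2: brown, white, grey → 198; green ×10^5 → 19800000 Ω.
Series: 5410 + 19800000 = 19805410 Ω.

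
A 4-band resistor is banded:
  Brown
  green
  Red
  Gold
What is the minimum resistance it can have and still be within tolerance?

Brown → 1 (first significant figure)
Green → 5 (second significant figure)
Red → ×10^2 multiplier
Gold → ±5% tolerance
15 × 100 = 1500 Ω
Minimum = 1500 × (1 − 5/100) = 1425 Ω.

1425 Ω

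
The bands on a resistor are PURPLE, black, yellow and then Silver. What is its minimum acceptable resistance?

Violet → 7 (first significant figure)
Black → 0 (second significant figure)
Yellow → ×10^4 multiplier
Silver → ±10% tolerance
70 × 10000 = 700000 Ω
Minimum = 700000 × (1 − 10/100) = 630000 Ω.

630000 Ω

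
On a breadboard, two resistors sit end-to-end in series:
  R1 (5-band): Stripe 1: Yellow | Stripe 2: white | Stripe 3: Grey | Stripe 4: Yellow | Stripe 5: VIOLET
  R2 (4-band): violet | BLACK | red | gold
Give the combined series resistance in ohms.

4987000 Ω

R1: yellow, white, grey → 498; yellow ×10^4 → 4980000 Ω.
R2: violet, black → 70; red ×10^2 → 7000 Ω.
Series: 4980000 + 7000 = 4987000 Ω.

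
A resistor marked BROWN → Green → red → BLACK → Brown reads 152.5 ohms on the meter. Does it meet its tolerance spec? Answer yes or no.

Brown → 1 (first significant figure)
Green → 5 (second significant figure)
Red → 2 (third significant figure)
Black → ×1 multiplier
Brown → ±1% tolerance
152 × 1 = 152 Ω
Allowed range: 150.48 Ω to 153.52 Ω.
152.5 ohms lies inside that range.

yes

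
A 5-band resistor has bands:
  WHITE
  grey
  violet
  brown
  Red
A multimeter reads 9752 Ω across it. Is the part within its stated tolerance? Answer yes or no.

yes

White → 9 (first significant figure)
Grey → 8 (second significant figure)
Violet → 7 (third significant figure)
Brown → ×10 multiplier
Red → ±2% tolerance
987 × 10 = 9870 Ω
Allowed range: 9672.6 Ω to 10067.4 Ω.
9752 Ω lies inside that range.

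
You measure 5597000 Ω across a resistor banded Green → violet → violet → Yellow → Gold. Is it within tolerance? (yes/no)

yes

Green → 5 (first significant figure)
Violet → 7 (second significant figure)
Violet → 7 (third significant figure)
Yellow → ×10^4 multiplier
Gold → ±5% tolerance
577 × 10000 = 5770000 Ω
Allowed range: 5481500 Ω to 6058500 Ω.
5597000 Ω lies inside that range.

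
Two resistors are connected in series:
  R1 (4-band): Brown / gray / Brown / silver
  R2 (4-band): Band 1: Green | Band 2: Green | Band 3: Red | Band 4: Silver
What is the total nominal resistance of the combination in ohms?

R1: brown, grey → 18; brown ×10 → 180 Ω.
R2: green, green → 55; red ×10^2 → 5500 Ω.
Series: 180 + 5500 = 5680 Ω.

5680 Ω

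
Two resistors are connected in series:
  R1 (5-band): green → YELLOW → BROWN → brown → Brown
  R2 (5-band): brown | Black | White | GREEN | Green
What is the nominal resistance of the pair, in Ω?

10905410 Ω

R1: green, yellow, brown → 541; brown ×10 → 5410 Ω.
R2: brown, black, white → 109; green ×10^5 → 10900000 Ω.
Series: 5410 + 10900000 = 10905410 Ω.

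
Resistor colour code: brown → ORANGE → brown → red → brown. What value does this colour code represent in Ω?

Brown → 1 (first significant figure)
Orange → 3 (second significant figure)
Brown → 1 (third significant figure)
Red → ×10^2 multiplier
131 × 100 = 13100 Ω

13100 Ω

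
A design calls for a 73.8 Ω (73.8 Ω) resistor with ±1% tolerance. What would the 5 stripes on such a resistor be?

violet, orange, grey, gold, brown

73.8 Ω = 738 × 10^-1.
7 → violet
3 → orange
8 → grey
Multiplier 10^-1 → gold.
±1% tolerance → brown.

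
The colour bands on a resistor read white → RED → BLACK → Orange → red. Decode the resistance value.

White → 9 (first significant figure)
Red → 2 (second significant figure)
Black → 0 (third significant figure)
Orange → ×10^3 multiplier
920 × 1000 = 920000 Ω

920000 Ω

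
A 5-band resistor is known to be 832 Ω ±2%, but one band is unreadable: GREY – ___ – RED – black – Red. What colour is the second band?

orange

832 Ω = 832 × 10^0.
The second band gives digit 3 of the significand, and 3 is orange.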